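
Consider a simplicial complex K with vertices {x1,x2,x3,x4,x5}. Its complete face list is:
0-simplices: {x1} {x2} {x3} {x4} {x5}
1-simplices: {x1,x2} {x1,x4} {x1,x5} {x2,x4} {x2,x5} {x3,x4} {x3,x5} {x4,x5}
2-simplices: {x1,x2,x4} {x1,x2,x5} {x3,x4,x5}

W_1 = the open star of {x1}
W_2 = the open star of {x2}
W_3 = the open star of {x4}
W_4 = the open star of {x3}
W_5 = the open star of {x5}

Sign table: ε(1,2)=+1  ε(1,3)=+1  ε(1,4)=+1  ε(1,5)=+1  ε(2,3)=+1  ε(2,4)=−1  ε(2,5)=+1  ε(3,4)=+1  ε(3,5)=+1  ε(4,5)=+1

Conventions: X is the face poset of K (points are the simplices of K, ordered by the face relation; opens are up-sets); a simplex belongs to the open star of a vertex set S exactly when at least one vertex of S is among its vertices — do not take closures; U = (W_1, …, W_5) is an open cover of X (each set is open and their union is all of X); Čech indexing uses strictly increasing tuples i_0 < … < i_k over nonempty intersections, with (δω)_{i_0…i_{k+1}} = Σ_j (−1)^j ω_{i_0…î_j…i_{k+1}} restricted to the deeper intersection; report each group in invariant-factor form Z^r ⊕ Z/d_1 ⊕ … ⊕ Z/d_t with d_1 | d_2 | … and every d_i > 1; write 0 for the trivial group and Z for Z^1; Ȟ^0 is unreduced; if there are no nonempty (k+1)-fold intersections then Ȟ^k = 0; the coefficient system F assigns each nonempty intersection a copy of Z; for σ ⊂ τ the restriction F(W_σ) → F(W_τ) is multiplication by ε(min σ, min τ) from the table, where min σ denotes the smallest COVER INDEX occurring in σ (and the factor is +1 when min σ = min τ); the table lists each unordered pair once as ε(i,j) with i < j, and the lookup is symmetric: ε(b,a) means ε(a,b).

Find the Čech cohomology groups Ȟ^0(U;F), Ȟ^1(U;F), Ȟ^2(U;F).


nonempty intersections:
  W1={{x1},{x1,x2},{x1,x4},{x1,x5},{x1,x2,x4},{x1,x2,x5}} W2={{x2},{x1,x2},{x2,x4},{x2,x5},{x1,x2,x4},{x1,x2,x5}} W3={{x4},{x1,x4},{x2,x4},{x3,x4},{x4,x5},{x1,x2,x4},{x3,x4,x5}} W4={{x3},{x3,x4},{x3,x5},{x3,x4,x5}} W5={{x5},{x1,x5},{x2,x5},{x3,x5},{x4,x5},{x1,x2,x5},{x3,x4,x5}}
  W12={{x1,x2},{x1,x2,x4},{x1,x2,x5}} W13={{x1,x4},{x1,x2,x4}} W15={{x1,x5},{x1,x2,x5}} W23={{x2,x4},{x1,x2,x4}} W25={{x2,x5},{x1,x2,x5}} W34={{x3,x4},{x3,x4,x5}} W35={{x4,x5},{x3,x4,x5}} W45={{x3,x5},{x3,x4,x5}}
  W123={{x1,x2,x4}} W125={{x1,x2,x5}} W345={{x3,x4,x5}}
C dims 5,8,3; δ0: rk 4, SNF 1^4; δ1: rk 3, SNF 1^3
Ȟ^0: (5−4)−0=1 ⇒ Z
Ȟ^1: (8−3)−4=1 ⇒ Z
Ȟ^2: (3−0)−3=0 ⇒ 0

Ȟ^0 ≅ Z, Ȟ^1 ≅ Z, Ȟ^2 ≅ 0


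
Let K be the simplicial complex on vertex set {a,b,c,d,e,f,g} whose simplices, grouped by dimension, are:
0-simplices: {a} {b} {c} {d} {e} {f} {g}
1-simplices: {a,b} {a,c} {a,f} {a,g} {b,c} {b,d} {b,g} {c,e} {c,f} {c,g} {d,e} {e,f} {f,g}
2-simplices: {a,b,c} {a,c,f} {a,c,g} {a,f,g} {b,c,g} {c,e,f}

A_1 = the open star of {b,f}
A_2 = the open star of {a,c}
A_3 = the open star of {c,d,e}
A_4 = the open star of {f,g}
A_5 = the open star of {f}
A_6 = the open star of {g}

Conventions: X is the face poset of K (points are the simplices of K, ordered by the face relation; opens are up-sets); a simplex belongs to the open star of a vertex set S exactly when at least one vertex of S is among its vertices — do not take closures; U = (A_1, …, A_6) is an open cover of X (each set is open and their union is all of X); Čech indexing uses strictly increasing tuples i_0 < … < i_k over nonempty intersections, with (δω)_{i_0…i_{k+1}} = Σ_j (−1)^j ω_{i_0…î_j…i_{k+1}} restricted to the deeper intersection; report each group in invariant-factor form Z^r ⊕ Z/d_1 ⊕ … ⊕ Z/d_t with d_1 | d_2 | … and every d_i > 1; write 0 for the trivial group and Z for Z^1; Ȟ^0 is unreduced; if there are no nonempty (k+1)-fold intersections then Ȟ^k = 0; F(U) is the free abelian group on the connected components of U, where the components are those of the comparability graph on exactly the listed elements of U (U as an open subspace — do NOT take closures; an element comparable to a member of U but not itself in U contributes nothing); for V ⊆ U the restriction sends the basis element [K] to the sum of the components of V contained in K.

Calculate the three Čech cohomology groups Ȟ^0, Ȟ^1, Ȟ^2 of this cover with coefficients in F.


Ȟ^0 = Z, Ȟ^1 = Z, Ȟ^2 = 0

intersection data:
  A1={{b},{f},{a,b},{a,f},{b,c},{b,d},{b,g},{c,f},{e,f},{f,g},{a,b,c},{a,c,f},{a,f,g},{b,c,g},{c,e,f}} A2={{a},{c},{a,b},{a,c},{a,f},{a,g},{b,c},{c,e},{c,f},{c,g},{a,b,c},{a,c,f},{a,c,g},{a,f,g},{b,c,g},{c,e,f}} A3={{c},{d},{e},{a,c},{b,c},{b,d},{c,e},{c,f},{c,g},{d,e},{e,f},{a,b,c},{a,c,f},{a,c,g},{b,c,g},{c,e,f}} A4={{f},{g},{a,f},{a,g},{b,g},{c,f},{c,g},{e,f},{f,g},{a,c,f},{a,c,g},{a,f,g},{b,c,g},{c,e,f}} A5={{f},{a,f},{c,f},{e,f},{f,g},{a,c,f},{a,f,g},{c,e,f}} A6={{g},{a,g},{b,g},{c,g},{f,g},{a,c,g},{a,f,g},{b,c,g}}
  A12={{a,b},{a,f},{b,c},{c,f},{a,b,c},{a,c,f},{a,f,g},{b,c,g},{c,e,f}} A13={{b,c},{b,d},{c,f},{e,f},{a,b,c},{a,c,f},{b,c,g},{c,e,f}} A14={{f},{a,f},{b,g},{c,f},{e,f},{f,g},{a,c,f},{a,f,g},{b,c,g},{c,e,f}} A15={{f},{a,f},{c,f},{e,f},{f,g},{a,c,f},{a,f,g},{c,e,f}} A16={{b,g},{f,g},{a,f,g},{b,c,g}} A23={{c},{a,c},{b,c},{c,e},{c,f},{c,g},{a,b,c},{a,c,f},{a,c,g},{b,c,g},{c,e,f}} A24={{a,f},{a,g},{c,f},{c,g},{a,c,f},{a,c,g},{a,f,g},{b,c,g},{c,e,f}} A25={{a,f},{c,f},{a,c,f},{a,f,g},{c,e,f}} A26={{a,g},{c,g},{a,c,g},{a,f,g},{b,c,g}} A34={{c,f},{c,g},{e,f},{a,c,f},{a,c,g},{b,c,g},{c,e,f}} A35={{c,f},{e,f},{a,c,f},{c,e,f}} A36={{c,g},{a,c,g},{b,c,g}} A45={{f},{a,f},{c,f},{e,f},{f,g},{a,c,f},{a,f,g},{c,e,f}} A46={{g},{a,g},{b,g},{c,g},{f,g},{a,c,g},{a,f,g},{b,c,g}} A56={{f,g},{a,f,g}}
  A123={{b,c},{c,f},{a,b,c},{a,c,f},{b,c,g},{c,e,f}} A124={{a,f},{c,f},{a,c,f},{a,f,g},{b,c,g},{c,e,f}} A125={{a,f},{c,f},{a,c,f},{a,f,g},{c,e,f}} A126={{a,f,g},{b,c,g}} A134={{c,f},{e,f},{a,c,f},{b,c,g},{c,e,f}} A135={{c,f},{e,f},{a,c,f},{c,e,f}} A136={{b,c,g}} A145={{f},{a,f},{c,f},{e,f},{f,g},{a,c,f},{a,f,g},{c,e,f}} A146={{b,g},{f,g},{a,f,g},{b,c,g}} A156={{f,g},{a,f,g}} A234={{c,f},{c,g},{a,c,f},{a,c,g},{b,c,g},{c,e,f}} A235={{c,f},{a,c,f},{c,e,f}} A236={{c,g},{a,c,g},{b,c,g}} A245={{a,f},{c,f},{a,c,f},{a,f,g},{c,e,f}} A246={{a,g},{c,g},{a,c,g},{a,f,g},{b,c,g}} A256={{a,f,g}} A345={{c,f},{e,f},{a,c,f},{c,e,f}} A346={{c,g},{a,c,g},{b,c,g}} A456={{f,g},{a,f,g}}
  A1234={{c,f},{a,c,f},{b,c,g},{c,e,f}} A1235={{c,f},{a,c,f},{c,e,f}} A1236={{b,c,g}} A1245={{a,f},{c,f},{a,c,f},{a,f,g},{c,e,f}} A1246={{a,f,g},{b,c,g}} A1256={{a,f,g}} A1345={{c,f},{e,f},{a,c,f},{c,e,f}} A1346={{b,c,g}} A1456={{f,g},{a,f,g}} A2345={{c,f},{a,c,f},{c,e,f}} A2346={{c,g},{a,c,g},{b,c,g}} A2456={{a,f,g}}
  A12345={{c,f},{a,c,f},{c,e,f}} A12346={{b,c,g}} A12456={{a,f,g}}
components per intersection:
  A1: {{b},{a,b},{b,c},{b,d},{b,g},{a,b,c},{b,c,g}} {{f},{a,f},{c,f},{e,f},{f,g},{a,c,f},{a,f,g},{c,e,f}}
  A2: {{a},{c},{a,b},{a,c},{a,f},{a,g},{b,c},{c,e},{c,f},{c,g},{a,b,c},{a,c,f},{a,c,g},{a,f,g},{b,c,g},{c,e,f}}
  A3: {{c},{d},{e},{a,c},{b,c},{b,d},{c,e},{c,f},{c,g},{d,e},{e,f},{a,b,c},{a,c,f},{a,c,g},{b,c,g},{c,e,f}}
  A4: {{f},{g},{a,f},{a,g},{b,g},{c,f},{c,g},{e,f},{f,g},{a,c,f},{a,c,g},{a,f,g},{b,c,g},{c,e,f}}
  A5: {{f},{a,f},{c,f},{e,f},{f,g},{a,c,f},{a,f,g},{c,e,f}}
  A6: {{g},{a,g},{b,g},{c,g},{f,g},{a,c,g},{a,f,g},{b,c,g}}
  A12: {{a,b},{b,c},{a,b,c},{b,c,g}} {{a,f},{c,f},{a,c,f},{a,f,g},{c,e,f}}
  A13: {{b,c},{a,b,c},{b,c,g}} {{b,d}} {{c,f},{e,f},{a,c,f},{c,e,f}}
  A14: {{f},{a,f},{c,f},{e,f},{f,g},{a,c,f},{a,f,g},{c,e,f}} {{b,g},{b,c,g}}
  A15: {{f},{a,f},{c,f},{e,f},{f,g},{a,c,f},{a,f,g},{c,e,f}}
  A16: {{b,g},{b,c,g}} {{f,g},{a,f,g}}
  A23: {{c},{a,c},{b,c},{c,e},{c,f},{c,g},{a,b,c},{a,c,f},{a,c,g},{b,c,g},{c,e,f}}
  A24: {{a,f},{a,g},{c,f},{c,g},{a,c,f},{a,c,g},{a,f,g},{b,c,g},{c,e,f}}
  A25: {{a,f},{c,f},{a,c,f},{a,f,g},{c,e,f}}
  A26: {{a,g},{c,g},{a,c,g},{a,f,g},{b,c,g}}
  A34: {{c,f},{e,f},{a,c,f},{c,e,f}} {{c,g},{a,c,g},{b,c,g}}
  A35: {{c,f},{e,f},{a,c,f},{c,e,f}}
  A36: {{c,g},{a,c,g},{b,c,g}}
  A45: {{f},{a,f},{c,f},{e,f},{f,g},{a,c,f},{a,f,g},{c,e,f}}
  A46: {{g},{a,g},{b,g},{c,g},{f,g},{a,c,g},{a,f,g},{b,c,g}}
  A56: {{f,g},{a,f,g}}
  A123: {{b,c},{a,b,c},{b,c,g}} {{c,f},{a,c,f},{c,e,f}}
  A124: {{a,f},{c,f},{a,c,f},{a,f,g},{c,e,f}} {{b,c,g}}
  A125: {{a,f},{c,f},{a,c,f},{a,f,g},{c,e,f}}
  A126: {{a,f,g}} {{b,c,g}}
  A134: {{c,f},{e,f},{a,c,f},{c,e,f}} {{b,c,g}}
  A135: {{c,f},{e,f},{a,c,f},{c,e,f}}
  A136: {{b,c,g}}
  A145: {{f},{a,f},{c,f},{e,f},{f,g},{a,c,f},{a,f,g},{c,e,f}}
  A146: {{b,g},{b,c,g}} {{f,g},{a,f,g}}
  A156: {{f,g},{a,f,g}}
  A234: {{c,f},{a,c,f},{c,e,f}} {{c,g},{a,c,g},{b,c,g}}
  A235: {{c,f},{a,c,f},{c,e,f}}
  A236: {{c,g},{a,c,g},{b,c,g}}
  A245: {{a,f},{c,f},{a,c,f},{a,f,g},{c,e,f}}
  A246: {{a,g},{c,g},{a,c,g},{a,f,g},{b,c,g}}
  A256: {{a,f,g}}
  A345: {{c,f},{e,f},{a,c,f},{c,e,f}}
  A346: {{c,g},{a,c,g},{b,c,g}}
  A456: {{f,g},{a,f,g}}
  A1234: {{c,f},{a,c,f},{c,e,f}} {{b,c,g}}
  A1235: {{c,f},{a,c,f},{c,e,f}}
  A1236: {{b,c,g}}
  A1245: {{a,f},{c,f},{a,c,f},{a,f,g},{c,e,f}}
  A1246: {{a,f,g}} {{b,c,g}}
  A1256: {{a,f,g}}
  A1345: {{c,f},{e,f},{a,c,f},{c,e,f}}
  A1346: {{b,c,g}}
  A1456: {{f,g},{a,f,g}}
  A2345: {{c,f},{a,c,f},{c,e,f}}
  A2346: {{c,g},{a,c,g},{b,c,g}}
  A2456: {{a,f,g}}
  A12345: {{c,f},{a,c,f},{c,e,f}}
  A12346: {{b,c,g}}
  A12456: {{a,f,g}}
C dims 7,21,25,14; δ0: rk 6, SNF 1^6; δ1: rk 14, SNF 1^14; δ2: rk 11, SNF 1^11
Ȟ^0 = (7 − 6) − 0 = 1, so Ȟ^0 ≅ Z
Ȟ^1 = (21 − 14) − 6 = 1, so Ȟ^1 ≅ Z
Ȟ^2 = (25 − 11) − 14 = 0, so Ȟ^2 ≅ 0


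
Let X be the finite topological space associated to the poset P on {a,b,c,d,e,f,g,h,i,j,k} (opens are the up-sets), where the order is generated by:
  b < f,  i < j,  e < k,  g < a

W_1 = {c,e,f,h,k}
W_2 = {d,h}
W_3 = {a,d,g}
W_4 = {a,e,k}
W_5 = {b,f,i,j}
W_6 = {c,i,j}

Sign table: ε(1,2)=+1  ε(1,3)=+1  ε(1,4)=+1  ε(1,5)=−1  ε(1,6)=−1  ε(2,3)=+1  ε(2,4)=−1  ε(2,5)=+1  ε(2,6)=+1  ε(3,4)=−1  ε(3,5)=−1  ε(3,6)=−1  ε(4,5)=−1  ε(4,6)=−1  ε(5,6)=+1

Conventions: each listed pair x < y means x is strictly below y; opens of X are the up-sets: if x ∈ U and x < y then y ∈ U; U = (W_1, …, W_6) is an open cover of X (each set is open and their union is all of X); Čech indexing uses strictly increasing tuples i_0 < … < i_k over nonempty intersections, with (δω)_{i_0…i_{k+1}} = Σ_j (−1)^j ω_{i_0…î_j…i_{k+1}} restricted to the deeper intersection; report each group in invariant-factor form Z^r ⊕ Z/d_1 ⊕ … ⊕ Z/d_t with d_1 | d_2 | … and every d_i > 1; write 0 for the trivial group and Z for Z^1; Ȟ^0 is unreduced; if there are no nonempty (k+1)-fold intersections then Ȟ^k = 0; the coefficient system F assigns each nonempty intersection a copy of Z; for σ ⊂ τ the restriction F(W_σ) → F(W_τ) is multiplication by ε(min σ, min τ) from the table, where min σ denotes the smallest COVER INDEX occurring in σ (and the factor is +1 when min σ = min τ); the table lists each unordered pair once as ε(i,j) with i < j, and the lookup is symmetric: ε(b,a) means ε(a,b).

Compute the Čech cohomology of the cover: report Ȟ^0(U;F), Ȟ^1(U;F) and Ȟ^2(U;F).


nonempty overlaps:
  W12={h} W14={e,k} W15={f} W16={c} W23={d} W34={a} W56={i,j}
C dims 6,7; δ0: rk 6, SNF 1^5·2
degree 0: 6−6−0 = 0 → Ȟ^0 ≅ 0
degree 1: 7−0−6 = 1 plus torsion [2] → Ȟ^1 ≅ Z ⊕ Z/2
degree 2: 0−0−0 = 0 → Ȟ^2 ≅ 0

Ȟ^0 ≅ 0, Ȟ^1 ≅ Z ⊕ Z/2, Ȟ^2 ≅ 0


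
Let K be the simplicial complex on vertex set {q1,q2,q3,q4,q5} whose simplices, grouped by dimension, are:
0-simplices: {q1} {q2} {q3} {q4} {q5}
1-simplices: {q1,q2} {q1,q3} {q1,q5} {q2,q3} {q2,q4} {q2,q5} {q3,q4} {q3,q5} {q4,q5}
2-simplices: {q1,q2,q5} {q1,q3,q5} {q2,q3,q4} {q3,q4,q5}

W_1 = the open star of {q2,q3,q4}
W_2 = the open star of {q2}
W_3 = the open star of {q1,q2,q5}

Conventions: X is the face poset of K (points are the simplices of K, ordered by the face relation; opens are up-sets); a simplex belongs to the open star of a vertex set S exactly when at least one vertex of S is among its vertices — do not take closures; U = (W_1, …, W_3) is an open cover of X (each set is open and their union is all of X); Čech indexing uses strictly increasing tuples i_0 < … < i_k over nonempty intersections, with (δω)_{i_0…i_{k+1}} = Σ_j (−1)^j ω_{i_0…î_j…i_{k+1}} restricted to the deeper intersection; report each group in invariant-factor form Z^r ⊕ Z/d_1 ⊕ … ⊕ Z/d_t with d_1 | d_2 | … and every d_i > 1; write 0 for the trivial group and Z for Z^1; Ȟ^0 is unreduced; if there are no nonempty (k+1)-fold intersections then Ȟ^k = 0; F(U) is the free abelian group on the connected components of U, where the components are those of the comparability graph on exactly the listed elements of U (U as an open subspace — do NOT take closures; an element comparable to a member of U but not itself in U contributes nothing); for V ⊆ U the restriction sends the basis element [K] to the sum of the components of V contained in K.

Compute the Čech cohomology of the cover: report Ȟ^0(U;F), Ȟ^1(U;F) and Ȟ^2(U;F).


Ȟ^0 = Z,  Ȟ^1 = Z,  Ȟ^2 = 0

nonempty overlaps:
  W1={{q2},{q3},{q4},{q1,q2},{q1,q3},{q2,q3},{q2,q4},{q2,q5},{q3,q4},{q3,q5},{q4,q5},{q1,q2,q5},{q1,q3,q5},{q2,q3,q4},{q3,q4,q5}} W2={{q2},{q1,q2},{q2,q3},{q2,q4},{q2,q5},{q1,q2,q5},{q2,q3,q4}} W3={{q1},{q2},{q5},{q1,q2},{q1,q3},{q1,q5},{q2,q3},{q2,q4},{q2,q5},{q3,q5},{q4,q5},{q1,q2,q5},{q1,q3,q5},{q2,q3,q4},{q3,q4,q5}}
  W12={{q2},{q1,q2},{q2,q3},{q2,q4},{q2,q5},{q1,q2,q5},{q2,q3,q4}} W13={{q2},{q1,q2},{q1,q3},{q2,q3},{q2,q4},{q2,q5},{q3,q5},{q4,q5},{q1,q2,q5},{q1,q3,q5},{q2,q3,q4},{q3,q4,q5}} W23={{q2},{q1,q2},{q2,q3},{q2,q4},{q2,q5},{q1,q2,q5},{q2,q3,q4}}
  W123={{q2},{q1,q2},{q2,q3},{q2,q4},{q2,q5},{q1,q2,q5},{q2,q3,q4}}
components per intersection:
  W1: {{q2},{q3},{q4},{q1,q2},{q1,q3},{q2,q3},{q2,q4},{q2,q5},{q3,q4},{q3,q5},{q4,q5},{q1,q2,q5},{q1,q3,q5},{q2,q3,q4},{q3,q4,q5}}
  W2: {{q2},{q1,q2},{q2,q3},{q2,q4},{q2,q5},{q1,q2,q5},{q2,q3,q4}}
  W3: {{q1},{q2},{q5},{q1,q2},{q1,q3},{q1,q5},{q2,q3},{q2,q4},{q2,q5},{q3,q5},{q4,q5},{q1,q2,q5},{q1,q3,q5},{q2,q3,q4},{q3,q4,q5}}
  W12: {{q2},{q1,q2},{q2,q3},{q2,q4},{q2,q5},{q1,q2,q5},{q2,q3,q4}}
  W13: {{q2},{q1,q2},{q2,q3},{q2,q4},{q2,q5},{q1,q2,q5},{q2,q3,q4}} {{q1,q3},{q3,q5},{q4,q5},{q1,q3,q5},{q3,q4,q5}}
  W23: {{q2},{q1,q2},{q2,q3},{q2,q4},{q2,q5},{q1,q2,q5},{q2,q3,q4}}
  W123: {{q2},{q1,q2},{q2,q3},{q2,q4},{q2,q5},{q1,q2,q5},{q2,q3,q4}}
C dims 3,4,1; δ0: rk 2, SNF 1^2; δ1: rk 1, SNF 1^1
degree 0: 3−2−0 = 1 → Ȟ^0 ≅ Z
degree 1: 4−1−2 = 1 → Ȟ^1 ≅ Z
degree 2: 1−0−1 = 0 → Ȟ^2 ≅ 0


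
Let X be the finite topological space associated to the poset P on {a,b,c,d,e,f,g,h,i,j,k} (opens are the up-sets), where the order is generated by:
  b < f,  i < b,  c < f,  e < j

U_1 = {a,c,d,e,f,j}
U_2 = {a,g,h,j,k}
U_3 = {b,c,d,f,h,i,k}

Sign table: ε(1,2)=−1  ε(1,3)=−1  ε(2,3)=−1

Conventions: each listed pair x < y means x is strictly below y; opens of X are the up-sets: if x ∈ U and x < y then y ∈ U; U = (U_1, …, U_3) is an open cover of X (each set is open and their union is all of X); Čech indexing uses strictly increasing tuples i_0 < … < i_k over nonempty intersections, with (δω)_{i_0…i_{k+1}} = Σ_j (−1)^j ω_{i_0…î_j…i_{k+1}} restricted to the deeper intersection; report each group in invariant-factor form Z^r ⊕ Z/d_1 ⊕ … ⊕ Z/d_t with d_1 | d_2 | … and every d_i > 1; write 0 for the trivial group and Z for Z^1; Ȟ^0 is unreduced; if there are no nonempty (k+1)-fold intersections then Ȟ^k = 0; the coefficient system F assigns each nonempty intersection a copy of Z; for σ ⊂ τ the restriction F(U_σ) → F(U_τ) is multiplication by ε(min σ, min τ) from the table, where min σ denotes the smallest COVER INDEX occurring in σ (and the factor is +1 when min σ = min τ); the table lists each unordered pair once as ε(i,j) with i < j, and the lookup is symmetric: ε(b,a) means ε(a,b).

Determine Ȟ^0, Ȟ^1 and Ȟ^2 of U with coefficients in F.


intersection data:
  U12={a,j} U13={c,d,f} U23={h,k}
C dims 3,3; δ0: rk 3, SNF 1^2·2
Ȟ^0 = (3 − 3) − 0 = 0, so Ȟ^0 ≅ 0
Ȟ^1 = (3 − 0) − 3 = 0 plus torsion [2], so Ȟ^1 ≅ Z/2
Ȟ^2 = (0 − 0) − 0 = 0, so Ȟ^2 ≅ 0

Ȟ^0 ≅ 0; Ȟ^1 ≅ Z/2; Ȟ^2 ≅ 0


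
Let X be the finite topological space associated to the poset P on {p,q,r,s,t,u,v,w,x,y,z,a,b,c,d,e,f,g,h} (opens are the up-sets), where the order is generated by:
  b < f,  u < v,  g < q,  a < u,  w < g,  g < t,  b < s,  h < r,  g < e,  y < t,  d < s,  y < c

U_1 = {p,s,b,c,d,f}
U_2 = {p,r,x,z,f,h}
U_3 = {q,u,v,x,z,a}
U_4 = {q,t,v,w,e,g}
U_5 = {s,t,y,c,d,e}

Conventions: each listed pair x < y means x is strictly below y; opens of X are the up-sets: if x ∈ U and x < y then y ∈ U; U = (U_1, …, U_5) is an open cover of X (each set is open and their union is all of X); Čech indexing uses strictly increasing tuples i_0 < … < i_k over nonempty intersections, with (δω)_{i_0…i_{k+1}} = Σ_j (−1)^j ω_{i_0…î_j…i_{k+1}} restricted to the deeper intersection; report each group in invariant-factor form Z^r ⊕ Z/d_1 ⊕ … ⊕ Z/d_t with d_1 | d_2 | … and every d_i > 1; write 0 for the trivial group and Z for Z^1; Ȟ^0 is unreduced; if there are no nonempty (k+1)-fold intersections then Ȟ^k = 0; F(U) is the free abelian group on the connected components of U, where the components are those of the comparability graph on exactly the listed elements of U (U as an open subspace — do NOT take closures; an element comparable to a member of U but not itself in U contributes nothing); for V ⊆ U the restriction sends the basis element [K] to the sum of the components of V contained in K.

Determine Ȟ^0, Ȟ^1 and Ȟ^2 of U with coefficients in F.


nerve simplices:
  U12={p,f} U15={s,c,d} U23={x,z} U34={q,v} U45={t,e}
components per intersection:
  U1: {p} {s,b,d,f} {c}
  U2: {p} {r,h} {x} {z} {f}
  U3: {q} {u,v,a} {x} {z}
  U4: {q,t,w,e,g} {v}
  U5: {s,d} {t,y,c} {e}
  U12: {p} {f}
  U15: {s,d} {c}
  U23: {x} {z}
  U34: {q} {v}
  U45: {t} {e}
C dims 17,10; δ0: rk 10, SNF 1^10
degree 0: 17−10−0 = 7 → Ȟ^0 ≅ Z^7
degree 1: 10−0−10 = 0 → Ȟ^1 ≅ 0
degree 2: 0−0−0 = 0 → Ȟ^2 ≅ 0

Ȟ^0 ≅ Z^7,  Ȟ^1 ≅ 0,  Ȟ^2 ≅ 0


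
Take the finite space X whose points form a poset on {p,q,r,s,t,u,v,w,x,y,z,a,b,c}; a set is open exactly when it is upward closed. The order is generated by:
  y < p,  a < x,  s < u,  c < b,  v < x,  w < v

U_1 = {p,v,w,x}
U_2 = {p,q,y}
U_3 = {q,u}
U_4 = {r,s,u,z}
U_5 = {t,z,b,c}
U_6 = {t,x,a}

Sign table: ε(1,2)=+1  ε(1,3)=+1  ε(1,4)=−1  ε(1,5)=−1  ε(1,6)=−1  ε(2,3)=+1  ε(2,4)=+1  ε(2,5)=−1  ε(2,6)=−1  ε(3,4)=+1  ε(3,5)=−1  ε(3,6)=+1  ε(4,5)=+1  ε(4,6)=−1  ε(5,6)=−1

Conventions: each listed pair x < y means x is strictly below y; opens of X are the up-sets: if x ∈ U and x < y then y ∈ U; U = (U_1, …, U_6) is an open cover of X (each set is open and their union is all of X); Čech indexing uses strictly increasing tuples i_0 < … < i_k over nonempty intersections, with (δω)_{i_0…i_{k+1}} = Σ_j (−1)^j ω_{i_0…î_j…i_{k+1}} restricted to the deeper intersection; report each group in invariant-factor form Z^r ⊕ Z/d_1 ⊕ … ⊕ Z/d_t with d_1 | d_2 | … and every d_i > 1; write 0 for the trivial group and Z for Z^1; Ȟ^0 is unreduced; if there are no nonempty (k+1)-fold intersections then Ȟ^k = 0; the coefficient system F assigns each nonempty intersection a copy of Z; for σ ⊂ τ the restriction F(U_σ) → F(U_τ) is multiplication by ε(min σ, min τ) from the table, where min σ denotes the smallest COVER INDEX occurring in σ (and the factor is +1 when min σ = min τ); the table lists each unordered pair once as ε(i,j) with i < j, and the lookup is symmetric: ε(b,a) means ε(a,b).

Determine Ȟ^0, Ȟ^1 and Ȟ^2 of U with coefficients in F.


nonempty overlaps:
  U12={p} U16={x} U23={q} U34={u} U45={z} U56={t}
C dims 6,6; δ0: rk 5, SNF 1^5
degree 0: 6−5−0 = 1 → Ȟ^0 ≅ Z
degree 1: 6−0−5 = 1 → Ȟ^1 ≅ Z
degree 2: 0−0−0 = 0 → Ȟ^2 ≅ 0

Ȟ^0 ≅ Z, Ȟ^1 ≅ Z, Ȟ^2 ≅ 0


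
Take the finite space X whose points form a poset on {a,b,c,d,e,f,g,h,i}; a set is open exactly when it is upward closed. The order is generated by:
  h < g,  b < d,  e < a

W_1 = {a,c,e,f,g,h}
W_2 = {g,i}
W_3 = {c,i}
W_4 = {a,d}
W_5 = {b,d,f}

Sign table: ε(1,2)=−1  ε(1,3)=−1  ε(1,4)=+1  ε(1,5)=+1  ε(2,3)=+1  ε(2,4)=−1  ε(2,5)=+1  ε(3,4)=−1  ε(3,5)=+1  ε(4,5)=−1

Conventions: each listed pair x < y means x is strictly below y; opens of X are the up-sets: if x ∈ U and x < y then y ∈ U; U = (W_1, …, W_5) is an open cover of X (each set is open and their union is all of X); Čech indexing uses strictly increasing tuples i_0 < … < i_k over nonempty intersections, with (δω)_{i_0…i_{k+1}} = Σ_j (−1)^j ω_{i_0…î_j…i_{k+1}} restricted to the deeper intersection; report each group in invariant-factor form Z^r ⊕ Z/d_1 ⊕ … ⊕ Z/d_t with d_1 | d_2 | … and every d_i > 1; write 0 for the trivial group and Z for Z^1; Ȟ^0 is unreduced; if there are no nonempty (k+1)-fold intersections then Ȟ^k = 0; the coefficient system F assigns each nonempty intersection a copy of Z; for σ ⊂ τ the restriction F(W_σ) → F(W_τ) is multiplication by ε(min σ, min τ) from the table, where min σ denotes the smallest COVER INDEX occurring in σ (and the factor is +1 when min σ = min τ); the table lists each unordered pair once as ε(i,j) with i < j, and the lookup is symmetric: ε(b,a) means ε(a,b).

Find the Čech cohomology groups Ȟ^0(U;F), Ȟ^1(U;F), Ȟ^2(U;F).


nonempty overlaps:
  W12={g} W13={c} W14={a} W15={f} W23={i} W45={d}
C dims 5,6; δ0: rk 5, SNF 1^4·2
degree 0: 5−5−0 = 0 → Ȟ^0 ≅ 0
degree 1: 6−0−5 = 1 plus torsion [2] → Ȟ^1 ≅ Z ⊕ Z/2
degree 2: 0−0−0 = 0 → Ȟ^2 ≅ 0

Ȟ^0 = 0; Ȟ^1 = Z ⊕ Z/2; Ȟ^2 = 0


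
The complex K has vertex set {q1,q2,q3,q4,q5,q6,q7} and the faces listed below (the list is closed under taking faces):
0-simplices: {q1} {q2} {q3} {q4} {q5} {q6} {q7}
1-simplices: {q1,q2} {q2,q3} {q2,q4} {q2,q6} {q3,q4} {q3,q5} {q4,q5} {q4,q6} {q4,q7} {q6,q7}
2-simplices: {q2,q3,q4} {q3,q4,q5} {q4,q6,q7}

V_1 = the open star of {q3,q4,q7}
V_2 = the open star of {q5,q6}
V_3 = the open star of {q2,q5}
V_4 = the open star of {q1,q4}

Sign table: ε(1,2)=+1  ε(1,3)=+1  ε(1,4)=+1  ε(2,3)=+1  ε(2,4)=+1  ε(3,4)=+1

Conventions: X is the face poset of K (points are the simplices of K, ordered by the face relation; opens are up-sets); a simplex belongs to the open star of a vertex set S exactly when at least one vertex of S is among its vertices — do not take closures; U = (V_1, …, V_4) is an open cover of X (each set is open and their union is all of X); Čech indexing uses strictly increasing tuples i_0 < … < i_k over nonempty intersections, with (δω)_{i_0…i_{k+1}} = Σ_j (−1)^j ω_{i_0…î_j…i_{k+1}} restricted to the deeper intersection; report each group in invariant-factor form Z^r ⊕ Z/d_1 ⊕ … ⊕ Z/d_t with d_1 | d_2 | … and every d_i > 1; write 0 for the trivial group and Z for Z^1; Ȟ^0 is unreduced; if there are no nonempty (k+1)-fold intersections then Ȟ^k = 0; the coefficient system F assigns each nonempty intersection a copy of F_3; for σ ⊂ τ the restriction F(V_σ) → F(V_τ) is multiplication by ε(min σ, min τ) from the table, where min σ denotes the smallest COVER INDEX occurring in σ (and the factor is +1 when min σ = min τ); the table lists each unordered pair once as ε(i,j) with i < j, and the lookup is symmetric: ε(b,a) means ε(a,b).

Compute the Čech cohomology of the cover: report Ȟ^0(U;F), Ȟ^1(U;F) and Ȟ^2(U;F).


Ȟ^0 = Z/3, Ȟ^1 = 0, Ȟ^2 = 0

nonempty intersections:
  V1={{q3},{q4},{q7},{q2,q3},{q2,q4},{q3,q4},{q3,q5},{q4,q5},{q4,q6},{q4,q7},{q6,q7},{q2,q3,q4},{q3,q4,q5},{q4,q6,q7}} V2={{q5},{q6},{q2,q6},{q3,q5},{q4,q5},{q4,q6},{q6,q7},{q3,q4,q5},{q4,q6,q7}} V3={{q2},{q5},{q1,q2},{q2,q3},{q2,q4},{q2,q6},{q3,q5},{q4,q5},{q2,q3,q4},{q3,q4,q5}} V4={{q1},{q4},{q1,q2},{q2,q4},{q3,q4},{q4,q5},{q4,q6},{q4,q7},{q2,q3,q4},{q3,q4,q5},{q4,q6,q7}}
  V12={{q3,q5},{q4,q5},{q4,q6},{q6,q7},{q3,q4,q5},{q4,q6,q7}} V13={{q2,q3},{q2,q4},{q3,q5},{q4,q5},{q2,q3,q4},{q3,q4,q5}} V14={{q4},{q2,q4},{q3,q4},{q4,q5},{q4,q6},{q4,q7},{q2,q3,q4},{q3,q4,q5},{q4,q6,q7}} V23={{q5},{q2,q6},{q3,q5},{q4,q5},{q3,q4,q5}} V24={{q4,q5},{q4,q6},{q3,q4,q5},{q4,q6,q7}} V34={{q1,q2},{q2,q4},{q4,q5},{q2,q3,q4},{q3,q4,q5}}
  V123={{q3,q5},{q4,q5},{q3,q4,q5}} V124={{q4,q5},{q4,q6},{q3,q4,q5},{q4,q6,q7}} V134={{q2,q4},{q4,q5},{q2,q3,q4},{q3,q4,q5}} V234={{q4,q5},{q3,q4,q5}}
  V1234={{q4,q5},{q3,q4,q5}}
C dims 4,6,4,1; δ0: rk_F3 3; δ1: rk_F3 3; δ2: rk_F3 1
Ȟ^0: (4−3)−0=1 ⇒ Z/3
Ȟ^1: (6−3)−3=0 ⇒ 0
Ȟ^2: (4−1)−3=0 ⇒ 0


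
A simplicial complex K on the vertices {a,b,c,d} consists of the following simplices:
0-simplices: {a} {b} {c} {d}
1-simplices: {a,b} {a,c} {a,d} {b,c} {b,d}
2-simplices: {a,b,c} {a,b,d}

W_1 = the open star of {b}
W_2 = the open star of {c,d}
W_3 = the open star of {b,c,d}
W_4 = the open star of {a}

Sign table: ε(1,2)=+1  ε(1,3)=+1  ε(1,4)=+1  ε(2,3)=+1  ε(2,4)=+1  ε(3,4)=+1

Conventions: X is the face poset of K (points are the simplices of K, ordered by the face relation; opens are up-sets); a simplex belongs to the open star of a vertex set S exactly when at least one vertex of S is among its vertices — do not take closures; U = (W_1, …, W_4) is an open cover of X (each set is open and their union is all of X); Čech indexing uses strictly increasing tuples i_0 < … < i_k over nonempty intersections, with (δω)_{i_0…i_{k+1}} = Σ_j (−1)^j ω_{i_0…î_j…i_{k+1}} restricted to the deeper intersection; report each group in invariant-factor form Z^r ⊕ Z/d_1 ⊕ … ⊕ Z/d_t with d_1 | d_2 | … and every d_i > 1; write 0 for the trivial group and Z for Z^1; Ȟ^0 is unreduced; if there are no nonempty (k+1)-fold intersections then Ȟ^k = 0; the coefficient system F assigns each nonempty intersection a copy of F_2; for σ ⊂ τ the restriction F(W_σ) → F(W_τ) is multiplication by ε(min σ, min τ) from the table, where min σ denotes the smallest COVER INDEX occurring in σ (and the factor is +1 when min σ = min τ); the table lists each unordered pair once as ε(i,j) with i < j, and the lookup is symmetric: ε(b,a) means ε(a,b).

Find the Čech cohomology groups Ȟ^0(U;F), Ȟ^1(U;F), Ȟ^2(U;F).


nonempty overlaps:
  W1={{b},{a,b},{b,c},{b,d},{a,b,c},{a,b,d}} W2={{c},{d},{a,c},{a,d},{b,c},{b,d},{a,b,c},{a,b,d}} W3={{b},{c},{d},{a,b},{a,c},{a,d},{b,c},{b,d},{a,b,c},{a,b,d}} W4={{a},{a,b},{a,c},{a,d},{a,b,c},{a,b,d}}
  W12={{b,c},{b,d},{a,b,c},{a,b,d}} W13={{b},{a,b},{b,c},{b,d},{a,b,c},{a,b,d}} W14={{a,b},{a,b,c},{a,b,d}} W23={{c},{d},{a,c},{a,d},{b,c},{b,d},{a,b,c},{a,b,d}} W24={{a,c},{a,d},{a,b,c},{a,b,d}} W34={{a,b},{a,c},{a,d},{a,b,c},{a,b,d}}
  W123={{b,c},{b,d},{a,b,c},{a,b,d}} W124={{a,b,c},{a,b,d}} W134={{a,b},{a,b,c},{a,b,d}} W234={{a,c},{a,d},{a,b,c},{a,b,d}}
  W1234={{a,b,c},{a,b,d}}
C dims 4,6,4,1; δ0: rk_F2 3; δ1: rk_F2 3; δ2: rk_F2 1
degree 0: 4−3−0 = 1 → Ȟ^0 ≅ Z/2
degree 1: 6−3−3 = 0 → Ȟ^1 ≅ 0
degree 2: 4−1−3 = 0 → Ȟ^2 ≅ 0

Ȟ^0 = Z/2, Ȟ^1 = 0, Ȟ^2 = 0


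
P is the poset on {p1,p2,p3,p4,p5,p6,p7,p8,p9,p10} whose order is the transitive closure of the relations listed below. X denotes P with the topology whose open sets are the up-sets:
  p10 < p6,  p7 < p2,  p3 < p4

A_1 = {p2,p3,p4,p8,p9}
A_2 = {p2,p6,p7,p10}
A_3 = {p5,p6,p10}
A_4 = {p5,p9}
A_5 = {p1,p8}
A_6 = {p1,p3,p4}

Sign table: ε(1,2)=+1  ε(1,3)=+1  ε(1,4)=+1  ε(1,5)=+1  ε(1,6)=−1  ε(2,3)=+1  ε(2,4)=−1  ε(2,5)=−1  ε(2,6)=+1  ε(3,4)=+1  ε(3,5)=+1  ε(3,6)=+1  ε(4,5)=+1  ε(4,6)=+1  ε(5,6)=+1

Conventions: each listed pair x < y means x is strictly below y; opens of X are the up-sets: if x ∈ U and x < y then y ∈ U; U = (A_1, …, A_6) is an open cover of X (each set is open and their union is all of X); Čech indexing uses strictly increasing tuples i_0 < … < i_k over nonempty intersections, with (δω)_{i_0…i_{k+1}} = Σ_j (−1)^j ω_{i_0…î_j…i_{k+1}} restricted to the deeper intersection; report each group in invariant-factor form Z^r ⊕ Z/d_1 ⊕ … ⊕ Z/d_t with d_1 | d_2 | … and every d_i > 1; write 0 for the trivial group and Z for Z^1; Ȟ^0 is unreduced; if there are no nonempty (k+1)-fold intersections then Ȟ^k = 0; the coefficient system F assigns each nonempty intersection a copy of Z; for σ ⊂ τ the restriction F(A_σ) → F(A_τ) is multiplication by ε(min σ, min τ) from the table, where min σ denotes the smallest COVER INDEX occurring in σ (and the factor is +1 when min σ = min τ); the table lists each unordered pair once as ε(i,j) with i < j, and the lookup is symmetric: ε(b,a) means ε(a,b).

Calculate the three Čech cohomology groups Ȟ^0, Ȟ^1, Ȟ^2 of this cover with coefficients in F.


Ȟ^0 = 0; Ȟ^1 = Z ⊕ Z/2; Ȟ^2 = 0

nonempty intersections:
  A12={p2} A14={p9} A15={p8} A16={p3,p4} A23={p6,p10} A34={p5} A56={p1}
C dims 6,7; δ0: rk 6, SNF 1^5·2
Ȟ^0: (6−6)−0=0 ⇒ 0
Ȟ^1: (7−0)−6=1 plus torsion [2] ⇒ Z ⊕ Z/2
Ȟ^2: (0−0)−0=0 ⇒ 0


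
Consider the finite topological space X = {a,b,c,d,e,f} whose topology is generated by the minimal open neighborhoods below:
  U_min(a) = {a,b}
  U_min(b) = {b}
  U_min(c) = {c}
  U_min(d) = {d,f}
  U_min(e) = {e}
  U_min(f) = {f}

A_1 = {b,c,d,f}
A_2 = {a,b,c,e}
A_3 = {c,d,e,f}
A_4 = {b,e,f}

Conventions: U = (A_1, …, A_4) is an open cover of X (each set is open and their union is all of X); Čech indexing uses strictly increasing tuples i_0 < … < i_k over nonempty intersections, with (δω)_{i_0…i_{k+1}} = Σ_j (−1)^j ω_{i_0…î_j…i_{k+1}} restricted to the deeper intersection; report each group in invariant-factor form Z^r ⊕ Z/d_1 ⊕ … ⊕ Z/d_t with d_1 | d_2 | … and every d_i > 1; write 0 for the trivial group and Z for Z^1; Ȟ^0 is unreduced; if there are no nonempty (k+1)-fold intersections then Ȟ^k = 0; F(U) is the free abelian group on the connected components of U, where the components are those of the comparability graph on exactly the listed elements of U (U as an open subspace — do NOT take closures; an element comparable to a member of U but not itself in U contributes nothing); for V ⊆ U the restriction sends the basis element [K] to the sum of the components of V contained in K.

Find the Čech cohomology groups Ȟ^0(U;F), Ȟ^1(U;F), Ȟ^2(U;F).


nerve simplices:
  A12={b,c} A13={c,d,f} A14={b,f} A23={c,e} A24={b,e} A34={e,f}
  A123={c} A124={b} A134={f} A234={e}
components per intersection:
  A1: {b} {c} {d,f}
  A2: {a,b} {c} {e}
  A3: {c} {d,f} {e}
  A4: {b} {e} {f}
  A12: {b} {c}
  A13: {c} {d,f}
  A14: {b} {f}
  A23: {c} {e}
  A24: {b} {e}
  A34: {e} {f}
  A123: {c}
  A124: {b}
  A134: {f}
  A234: {e}
C dims 12,12,4; δ0: rk 8, SNF 1^8; δ1: rk 4, SNF 1^4
degree 0: 12−8−0 = 4 → Ȟ^0 ≅ Z^4
degree 1: 12−4−8 = 0 → Ȟ^1 ≅ 0
degree 2: 4−0−4 = 0 → Ȟ^2 ≅ 0

Ȟ^0(U;F) ≅ Z^4, Ȟ^1(U;F) ≅ 0, Ȟ^2(U;F) ≅ 0


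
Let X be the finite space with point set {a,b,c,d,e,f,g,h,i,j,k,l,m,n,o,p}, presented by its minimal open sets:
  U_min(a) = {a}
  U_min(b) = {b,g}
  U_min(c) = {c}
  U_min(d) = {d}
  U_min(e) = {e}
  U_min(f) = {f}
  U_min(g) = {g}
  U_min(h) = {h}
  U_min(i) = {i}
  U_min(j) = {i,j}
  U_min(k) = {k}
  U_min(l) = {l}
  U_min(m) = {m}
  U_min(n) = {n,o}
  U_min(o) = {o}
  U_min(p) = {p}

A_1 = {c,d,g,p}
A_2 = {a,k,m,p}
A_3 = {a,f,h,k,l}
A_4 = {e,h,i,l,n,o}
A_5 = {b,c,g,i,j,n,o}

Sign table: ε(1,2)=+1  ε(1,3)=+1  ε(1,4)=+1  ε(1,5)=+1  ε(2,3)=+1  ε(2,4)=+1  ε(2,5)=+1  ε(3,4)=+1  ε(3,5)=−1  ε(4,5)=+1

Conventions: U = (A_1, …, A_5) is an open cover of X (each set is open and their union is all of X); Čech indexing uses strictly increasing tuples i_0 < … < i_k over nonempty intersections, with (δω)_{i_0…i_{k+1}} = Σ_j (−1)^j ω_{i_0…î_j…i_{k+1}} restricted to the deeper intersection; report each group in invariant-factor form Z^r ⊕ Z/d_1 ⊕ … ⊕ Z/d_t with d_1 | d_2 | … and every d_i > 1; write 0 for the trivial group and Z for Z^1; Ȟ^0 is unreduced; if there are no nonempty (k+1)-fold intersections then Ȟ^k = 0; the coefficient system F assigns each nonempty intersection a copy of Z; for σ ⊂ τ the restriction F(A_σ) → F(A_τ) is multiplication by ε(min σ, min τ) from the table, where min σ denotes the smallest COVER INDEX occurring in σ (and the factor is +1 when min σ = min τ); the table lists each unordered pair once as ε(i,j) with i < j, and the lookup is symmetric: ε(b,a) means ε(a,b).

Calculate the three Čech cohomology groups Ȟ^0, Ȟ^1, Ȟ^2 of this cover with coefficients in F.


nerve of the cover:
  A12={p} A15={c,g} A23={a,k} A34={h,l} A45={i,n,o}
C dims 5,5; δ0: rk 4, SNF 1^4
Ȟ^0 = (5 − 4) − 0 = 1, so Ȟ^0 ≅ Z
Ȟ^1 = (5 − 0) − 4 = 1, so Ȟ^1 ≅ Z
Ȟ^2 = (0 − 0) − 0 = 0, so Ȟ^2 ≅ 0

Ȟ^0 = Z; Ȟ^1 = Z; Ȟ^2 = 0


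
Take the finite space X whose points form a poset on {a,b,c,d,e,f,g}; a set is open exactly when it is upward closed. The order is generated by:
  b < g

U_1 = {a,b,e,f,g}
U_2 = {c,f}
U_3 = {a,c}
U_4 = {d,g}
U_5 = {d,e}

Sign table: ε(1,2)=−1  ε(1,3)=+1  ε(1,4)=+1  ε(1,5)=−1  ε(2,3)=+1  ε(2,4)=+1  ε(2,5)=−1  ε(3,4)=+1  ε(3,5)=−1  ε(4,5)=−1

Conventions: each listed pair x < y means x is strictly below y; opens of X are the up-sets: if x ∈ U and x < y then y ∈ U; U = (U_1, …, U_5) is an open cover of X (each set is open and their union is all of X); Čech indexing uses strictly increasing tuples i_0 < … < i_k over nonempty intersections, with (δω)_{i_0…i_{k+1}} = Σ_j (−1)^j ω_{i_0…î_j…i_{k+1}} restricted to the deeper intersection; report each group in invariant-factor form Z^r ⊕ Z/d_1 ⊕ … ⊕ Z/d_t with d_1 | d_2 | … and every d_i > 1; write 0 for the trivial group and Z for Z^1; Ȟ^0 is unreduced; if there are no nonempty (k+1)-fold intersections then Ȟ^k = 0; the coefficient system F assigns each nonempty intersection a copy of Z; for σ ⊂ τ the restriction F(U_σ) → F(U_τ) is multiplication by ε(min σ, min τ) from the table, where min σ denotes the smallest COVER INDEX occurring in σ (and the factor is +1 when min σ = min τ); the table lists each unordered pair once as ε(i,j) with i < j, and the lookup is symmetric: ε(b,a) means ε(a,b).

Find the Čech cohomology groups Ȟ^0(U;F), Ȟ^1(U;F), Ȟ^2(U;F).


intersection data:
  U12={f} U13={a} U14={g} U15={e} U23={c} U45={d}
C dims 5,6; δ0: rk 5, SNF 1^4·2
Ȟ^0 = (5 − 5) − 0 = 0, so Ȟ^0 ≅ 0
Ȟ^1 = (6 − 0) − 5 = 1 plus torsion [2], so Ȟ^1 ≅ Z ⊕ Z/2
Ȟ^2 = (0 − 0) − 0 = 0, so Ȟ^2 ≅ 0

Ȟ^0 ≅ 0,  Ȟ^1 ≅ Z ⊕ Z/2,  Ȟ^2 ≅ 0


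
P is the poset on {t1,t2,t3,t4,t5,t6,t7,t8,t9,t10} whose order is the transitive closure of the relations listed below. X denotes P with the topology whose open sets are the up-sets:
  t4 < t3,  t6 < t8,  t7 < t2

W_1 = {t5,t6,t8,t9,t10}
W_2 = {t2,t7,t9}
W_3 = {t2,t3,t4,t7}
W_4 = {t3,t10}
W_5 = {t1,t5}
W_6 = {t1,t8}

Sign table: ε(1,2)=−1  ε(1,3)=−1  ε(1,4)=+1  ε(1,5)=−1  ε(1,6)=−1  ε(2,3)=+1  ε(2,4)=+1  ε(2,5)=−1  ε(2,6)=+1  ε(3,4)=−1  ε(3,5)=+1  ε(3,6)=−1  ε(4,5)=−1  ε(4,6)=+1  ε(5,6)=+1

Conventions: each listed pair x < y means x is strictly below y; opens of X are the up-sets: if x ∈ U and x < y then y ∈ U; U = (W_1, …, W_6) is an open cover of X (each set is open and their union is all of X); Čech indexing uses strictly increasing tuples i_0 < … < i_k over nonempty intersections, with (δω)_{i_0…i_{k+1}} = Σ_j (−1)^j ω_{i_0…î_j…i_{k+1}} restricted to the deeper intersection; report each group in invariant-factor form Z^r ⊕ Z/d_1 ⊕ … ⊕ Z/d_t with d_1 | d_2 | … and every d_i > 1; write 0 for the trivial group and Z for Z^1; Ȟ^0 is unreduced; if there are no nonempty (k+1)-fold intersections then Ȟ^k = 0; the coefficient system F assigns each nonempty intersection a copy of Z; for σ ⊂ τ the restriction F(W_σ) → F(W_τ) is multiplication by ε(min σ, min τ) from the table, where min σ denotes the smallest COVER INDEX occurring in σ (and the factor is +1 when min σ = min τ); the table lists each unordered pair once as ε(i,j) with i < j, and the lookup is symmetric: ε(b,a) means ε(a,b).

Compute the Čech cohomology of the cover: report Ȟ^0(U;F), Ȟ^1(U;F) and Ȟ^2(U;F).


intersection data:
  W12={t9} W14={t10} W15={t5} W16={t8} W23={t2,t7} W34={t3} W56={t1}
C dims 6,7; δ0: rk 5, SNF 1^5
Ȟ^0 = (6 − 5) − 0 = 1, so Ȟ^0 ≅ Z
Ȟ^1 = (7 − 0) − 5 = 2, so Ȟ^1 ≅ Z^2
Ȟ^2 = (0 − 0) − 0 = 0, so Ȟ^2 ≅ 0

Ȟ^0 = Z, Ȟ^1 = Z^2, Ȟ^2 = 0


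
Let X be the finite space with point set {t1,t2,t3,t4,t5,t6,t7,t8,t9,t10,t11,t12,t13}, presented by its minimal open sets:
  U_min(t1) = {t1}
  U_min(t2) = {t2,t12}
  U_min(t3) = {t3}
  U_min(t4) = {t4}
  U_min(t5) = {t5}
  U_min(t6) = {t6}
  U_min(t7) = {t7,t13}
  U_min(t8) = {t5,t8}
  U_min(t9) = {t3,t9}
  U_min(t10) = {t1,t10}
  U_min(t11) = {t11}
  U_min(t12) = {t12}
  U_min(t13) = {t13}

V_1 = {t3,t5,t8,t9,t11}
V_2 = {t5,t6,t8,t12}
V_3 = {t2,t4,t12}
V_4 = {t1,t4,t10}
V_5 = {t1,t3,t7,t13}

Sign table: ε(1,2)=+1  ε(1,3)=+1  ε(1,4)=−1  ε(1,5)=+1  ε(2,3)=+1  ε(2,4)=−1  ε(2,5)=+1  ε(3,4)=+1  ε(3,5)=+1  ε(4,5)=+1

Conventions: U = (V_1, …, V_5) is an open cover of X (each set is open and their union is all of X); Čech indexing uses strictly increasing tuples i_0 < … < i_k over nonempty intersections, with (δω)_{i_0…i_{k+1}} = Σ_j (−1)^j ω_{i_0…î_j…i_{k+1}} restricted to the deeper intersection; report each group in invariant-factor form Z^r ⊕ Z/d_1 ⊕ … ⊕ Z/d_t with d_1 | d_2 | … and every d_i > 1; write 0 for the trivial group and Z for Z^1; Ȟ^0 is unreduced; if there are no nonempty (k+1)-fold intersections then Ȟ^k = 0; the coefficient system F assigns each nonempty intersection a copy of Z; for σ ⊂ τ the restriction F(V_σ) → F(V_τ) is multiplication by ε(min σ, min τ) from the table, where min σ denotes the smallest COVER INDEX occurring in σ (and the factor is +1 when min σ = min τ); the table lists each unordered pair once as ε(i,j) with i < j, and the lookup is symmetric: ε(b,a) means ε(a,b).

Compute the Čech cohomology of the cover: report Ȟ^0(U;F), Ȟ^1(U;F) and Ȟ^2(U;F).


Ȟ^0(U;F) ≅ Z; Ȟ^1(U;F) ≅ Z; Ȟ^2(U;F) ≅ 0

nerve simplices:
  V12={t5,t8} V15={t3} V23={t12} V34={t4} V45={t1}
C dims 5,5; δ0: rk 4, SNF 1^4
degree 0: 5−4−0 = 1 → Ȟ^0 ≅ Z
degree 1: 5−0−4 = 1 → Ȟ^1 ≅ Z
degree 2: 0−0−0 = 0 → Ȟ^2 ≅ 0


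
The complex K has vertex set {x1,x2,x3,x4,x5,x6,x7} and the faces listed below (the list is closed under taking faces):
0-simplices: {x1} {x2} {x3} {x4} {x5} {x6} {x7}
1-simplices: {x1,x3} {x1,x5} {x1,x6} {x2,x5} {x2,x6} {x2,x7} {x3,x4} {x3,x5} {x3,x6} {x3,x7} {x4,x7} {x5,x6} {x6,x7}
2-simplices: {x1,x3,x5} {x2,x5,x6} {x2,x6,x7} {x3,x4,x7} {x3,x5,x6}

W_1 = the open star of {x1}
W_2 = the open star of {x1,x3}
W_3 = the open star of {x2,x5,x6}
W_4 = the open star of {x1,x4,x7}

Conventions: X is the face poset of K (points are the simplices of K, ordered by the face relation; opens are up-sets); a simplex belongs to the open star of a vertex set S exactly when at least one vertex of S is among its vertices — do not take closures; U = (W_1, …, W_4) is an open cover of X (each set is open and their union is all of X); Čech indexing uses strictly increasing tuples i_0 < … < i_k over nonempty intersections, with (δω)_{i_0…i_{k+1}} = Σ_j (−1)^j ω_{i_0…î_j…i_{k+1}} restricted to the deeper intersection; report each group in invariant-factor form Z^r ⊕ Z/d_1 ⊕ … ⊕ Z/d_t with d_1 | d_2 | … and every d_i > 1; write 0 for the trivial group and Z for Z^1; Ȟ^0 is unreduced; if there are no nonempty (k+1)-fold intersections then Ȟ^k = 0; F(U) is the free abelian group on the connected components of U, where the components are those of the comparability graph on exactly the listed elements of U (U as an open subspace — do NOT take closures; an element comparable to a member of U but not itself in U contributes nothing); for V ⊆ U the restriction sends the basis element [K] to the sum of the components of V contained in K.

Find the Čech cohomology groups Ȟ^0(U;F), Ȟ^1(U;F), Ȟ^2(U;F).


nerve simplices:
  W1={{x1},{x1,x3},{x1,x5},{x1,x6},{x1,x3,x5}} W2={{x1},{x3},{x1,x3},{x1,x5},{x1,x6},{x3,x4},{x3,x5},{x3,x6},{x3,x7},{x1,x3,x5},{x3,x4,x7},{x3,x5,x6}} W3={{x2},{x5},{x6},{x1,x5},{x1,x6},{x2,x5},{x2,x6},{x2,x7},{x3,x5},{x3,x6},{x5,x6},{x6,x7},{x1,x3,x5},{x2,x5,x6},{x2,x6,x7},{x3,x5,x6}} W4={{x1},{x4},{x7},{x1,x3},{x1,x5},{x1,x6},{x2,x7},{x3,x4},{x3,x7},{x4,x7},{x6,x7},{x1,x3,x5},{x2,x6,x7},{x3,x4,x7}}
  W12={{x1},{x1,x3},{x1,x5},{x1,x6},{x1,x3,x5}} W13={{x1,x5},{x1,x6},{x1,x3,x5}} W14={{x1},{x1,x3},{x1,x5},{x1,x6},{x1,x3,x5}} W23={{x1,x5},{x1,x6},{x3,x5},{x3,x6},{x1,x3,x5},{x3,x5,x6}} W24={{x1},{x1,x3},{x1,x5},{x1,x6},{x3,x4},{x3,x7},{x1,x3,x5},{x3,x4,x7}} W34={{x1,x5},{x1,x6},{x2,x7},{x6,x7},{x1,x3,x5},{x2,x6,x7}}
  W123={{x1,x5},{x1,x6},{x1,x3,x5}} W124={{x1},{x1,x3},{x1,x5},{x1,x6},{x1,x3,x5}} W134={{x1,x5},{x1,x6},{x1,x3,x5}} W234={{x1,x5},{x1,x6},{x1,x3,x5}}
  W1234={{x1,x5},{x1,x6},{x1,x3,x5}}
components per intersection:
  W1: {{x1},{x1,x3},{x1,x5},{x1,x6},{x1,x3,x5}}
  W2: {{x1},{x3},{x1,x3},{x1,x5},{x1,x6},{x3,x4},{x3,x5},{x3,x6},{x3,x7},{x1,x3,x5},{x3,x4,x7},{x3,x5,x6}}
  W3: {{x2},{x5},{x6},{x1,x5},{x1,x6},{x2,x5},{x2,x6},{x2,x7},{x3,x5},{x3,x6},{x5,x6},{x6,x7},{x1,x3,x5},{x2,x5,x6},{x2,x6,x7},{x3,x5,x6}}
  W4: {{x1},{x1,x3},{x1,x5},{x1,x6},{x1,x3,x5}} {{x4},{x7},{x2,x7},{x3,x4},{x3,x7},{x4,x7},{x6,x7},{x2,x6,x7},{x3,x4,x7}}
  W12: {{x1},{x1,x3},{x1,x5},{x1,x6},{x1,x3,x5}}
  W13: {{x1,x5},{x1,x3,x5}} {{x1,x6}}
  W14: {{x1},{x1,x3},{x1,x5},{x1,x6},{x1,x3,x5}}
  W23: {{x1,x5},{x3,x5},{x3,x6},{x1,x3,x5},{x3,x5,x6}} {{x1,x6}}
  W24: {{x1},{x1,x3},{x1,x5},{x1,x6},{x1,x3,x5}} {{x3,x4},{x3,x7},{x3,x4,x7}}
  W34: {{x1,x5},{x1,x3,x5}} {{x1,x6}} {{x2,x7},{x6,x7},{x2,x6,x7}}
  W123: {{x1,x5},{x1,x3,x5}} {{x1,x6}}
  W124: {{x1},{x1,x3},{x1,x5},{x1,x6},{x1,x3,x5}}
  W134: {{x1,x5},{x1,x3,x5}} {{x1,x6}}
  W234: {{x1,x5},{x1,x3,x5}} {{x1,x6}}
  W1234: {{x1,x5},{x1,x3,x5}} {{x1,x6}}
C dims 5,11,7,2; δ0: rk 4, SNF 1^4; δ1: rk 5, SNF 1^5; δ2: rk 2, SNF 1^2
degree 0: 5−4−0 = 1 → Ȟ^0 ≅ Z
degree 1: 11−5−4 = 2 → Ȟ^1 ≅ Z^2
degree 2: 7−2−5 = 0 → Ȟ^2 ≅ 0

Ȟ^0(U;F) ≅ Z, Ȟ^1(U;F) ≅ Z^2, Ȟ^2(U;F) ≅ 0
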